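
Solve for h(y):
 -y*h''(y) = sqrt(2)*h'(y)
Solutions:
 h(y) = C1 + C2*y^(1 - sqrt(2))


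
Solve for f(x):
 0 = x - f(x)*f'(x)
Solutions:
 f(x) = -sqrt(C1 + x^2)
 f(x) = sqrt(C1 + x^2)


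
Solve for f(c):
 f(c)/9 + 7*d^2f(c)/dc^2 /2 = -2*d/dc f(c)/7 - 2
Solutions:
 f(c) = (C1*sin(5*sqrt(26)*c/147) + C2*cos(5*sqrt(26)*c/147))*exp(-2*c/49) - 18


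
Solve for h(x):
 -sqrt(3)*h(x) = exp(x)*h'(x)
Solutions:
 h(x) = C1*exp(sqrt(3)*exp(-x))


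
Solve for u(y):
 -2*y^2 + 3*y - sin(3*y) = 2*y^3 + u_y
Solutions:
 u(y) = C1 - y^4/2 - 2*y^3/3 + 3*y^2/2 + cos(3*y)/3


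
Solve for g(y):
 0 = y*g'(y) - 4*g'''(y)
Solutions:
 g(y) = C1 + Integral(C2*airyai(2^(1/3)*y/2) + C3*airybi(2^(1/3)*y/2), y)


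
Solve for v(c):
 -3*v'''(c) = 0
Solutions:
 v(c) = C1 + C2*c + C3*c^2


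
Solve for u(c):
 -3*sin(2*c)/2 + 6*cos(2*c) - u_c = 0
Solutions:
 u(c) = C1 + 3*sin(2*c) + 3*cos(2*c)/4


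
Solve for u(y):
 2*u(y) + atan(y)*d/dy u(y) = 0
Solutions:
 u(y) = C1*exp(-2*Integral(1/atan(y), y))


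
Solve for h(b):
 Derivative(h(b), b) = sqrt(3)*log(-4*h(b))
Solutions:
 -sqrt(3)*Integral(1/(log(-_y) + 2*log(2)), (_y, h(b)))/3 = C1 - b


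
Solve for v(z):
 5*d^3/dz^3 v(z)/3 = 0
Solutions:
 v(z) = C1 + C2*z + C3*z^2


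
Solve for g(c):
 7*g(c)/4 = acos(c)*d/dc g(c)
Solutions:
 g(c) = C1*exp(7*Integral(1/acos(c), c)/4)


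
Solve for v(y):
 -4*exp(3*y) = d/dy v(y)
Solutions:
 v(y) = C1 - 4*exp(3*y)/3


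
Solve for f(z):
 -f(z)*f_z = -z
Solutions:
 f(z) = -sqrt(C1 + z^2)
 f(z) = sqrt(C1 + z^2)


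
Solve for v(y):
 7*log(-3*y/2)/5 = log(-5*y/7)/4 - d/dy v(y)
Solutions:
 v(y) = C1 - 23*y*log(-y)/20 + y*(-28*log(3) - 5*log(7) + 5*log(5) + 28*log(2) + 23)/20


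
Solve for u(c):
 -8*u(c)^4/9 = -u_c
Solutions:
 u(c) = 3^(1/3)*(-1/(C1 + 8*c))^(1/3)
 u(c) = (-1/(C1 + 8*c))^(1/3)*(-3^(1/3) - 3^(5/6)*I)/2
 u(c) = (-1/(C1 + 8*c))^(1/3)*(-3^(1/3) + 3^(5/6)*I)/2


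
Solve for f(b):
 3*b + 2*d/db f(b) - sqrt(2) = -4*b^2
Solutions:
 f(b) = C1 - 2*b^3/3 - 3*b^2/4 + sqrt(2)*b/2


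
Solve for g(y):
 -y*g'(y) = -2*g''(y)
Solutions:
 g(y) = C1 + C2*erfi(y/2)


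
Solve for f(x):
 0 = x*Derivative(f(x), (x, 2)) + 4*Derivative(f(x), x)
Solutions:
 f(x) = C1 + C2/x^3


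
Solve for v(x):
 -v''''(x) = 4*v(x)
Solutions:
 v(x) = (C1*sin(x) + C2*cos(x))*exp(-x) + (C3*sin(x) + C4*cos(x))*exp(x)


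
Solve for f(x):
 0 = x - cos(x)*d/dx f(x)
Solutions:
 f(x) = C1 + Integral(x/cos(x), x)


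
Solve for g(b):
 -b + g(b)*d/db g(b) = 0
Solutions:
 g(b) = -sqrt(C1 + b^2)
 g(b) = sqrt(C1 + b^2)


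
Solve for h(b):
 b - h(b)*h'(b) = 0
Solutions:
 h(b) = -sqrt(C1 + b^2)
 h(b) = sqrt(C1 + b^2)


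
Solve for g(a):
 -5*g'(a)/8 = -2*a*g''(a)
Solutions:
 g(a) = C1 + C2*a^(21/16)


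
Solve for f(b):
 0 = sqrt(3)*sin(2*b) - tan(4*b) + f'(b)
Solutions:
 f(b) = C1 - log(cos(4*b))/4 + sqrt(3)*cos(2*b)/2


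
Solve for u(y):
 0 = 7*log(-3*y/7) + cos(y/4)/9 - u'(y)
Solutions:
 u(y) = C1 + 7*y*log(-y) - 7*y*log(7) - 7*y + 7*y*log(3) + 4*sin(y/4)/9


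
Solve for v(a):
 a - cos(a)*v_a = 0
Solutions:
 v(a) = C1 + Integral(a/cos(a), a)


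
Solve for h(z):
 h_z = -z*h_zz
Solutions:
 h(z) = C1 + C2*log(z)


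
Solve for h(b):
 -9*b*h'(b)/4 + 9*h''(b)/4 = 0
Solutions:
 h(b) = C1 + C2*erfi(sqrt(2)*b/2)


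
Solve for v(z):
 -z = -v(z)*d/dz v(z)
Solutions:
 v(z) = -sqrt(C1 + z^2)
 v(z) = sqrt(C1 + z^2)


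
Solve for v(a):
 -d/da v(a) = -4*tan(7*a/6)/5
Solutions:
 v(a) = C1 - 24*log(cos(7*a/6))/35


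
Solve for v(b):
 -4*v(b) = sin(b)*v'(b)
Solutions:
 v(b) = C1*(cos(b)^2 + 2*cos(b) + 1)/(cos(b)^2 - 2*cos(b) + 1)


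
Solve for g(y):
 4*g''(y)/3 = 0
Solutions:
 g(y) = C1 + C2*y


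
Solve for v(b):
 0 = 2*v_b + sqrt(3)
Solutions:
 v(b) = C1 - sqrt(3)*b/2


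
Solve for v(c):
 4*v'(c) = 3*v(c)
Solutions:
 v(c) = C1*exp(3*c/4)


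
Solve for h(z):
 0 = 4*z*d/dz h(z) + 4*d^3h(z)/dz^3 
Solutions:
 h(z) = C1 + Integral(C2*airyai(-z) + C3*airybi(-z), z)


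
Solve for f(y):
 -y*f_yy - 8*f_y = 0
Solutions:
 f(y) = C1 + C2/y^7


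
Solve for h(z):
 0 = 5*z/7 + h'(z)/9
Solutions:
 h(z) = C1 - 45*z^2/14


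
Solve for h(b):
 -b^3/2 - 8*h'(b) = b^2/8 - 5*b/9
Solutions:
 h(b) = C1 - b^4/64 - b^3/192 + 5*b^2/144


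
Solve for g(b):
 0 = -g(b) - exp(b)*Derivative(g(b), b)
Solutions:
 g(b) = C1*exp(exp(-b))


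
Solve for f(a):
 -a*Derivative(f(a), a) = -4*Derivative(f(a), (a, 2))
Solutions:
 f(a) = C1 + C2*erfi(sqrt(2)*a/4)


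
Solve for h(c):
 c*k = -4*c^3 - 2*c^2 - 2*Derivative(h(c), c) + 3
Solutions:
 h(c) = C1 - c^4/2 - c^3/3 - c^2*k/4 + 3*c/2


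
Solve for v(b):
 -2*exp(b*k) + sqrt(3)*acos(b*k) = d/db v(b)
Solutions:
 v(b) = C1 - 2*Piecewise((exp(b*k)/k, Ne(k, 0)), (b, True)) + sqrt(3)*Piecewise((b*acos(b*k) - sqrt(-b^2*k^2 + 1)/k, Ne(k, 0)), (pi*b/2, True))


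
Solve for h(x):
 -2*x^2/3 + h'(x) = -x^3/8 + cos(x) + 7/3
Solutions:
 h(x) = C1 - x^4/32 + 2*x^3/9 + 7*x/3 + sin(x)


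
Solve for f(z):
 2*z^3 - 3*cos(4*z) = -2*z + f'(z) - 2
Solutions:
 f(z) = C1 + z^4/2 + z^2 + 2*z - 3*sin(4*z)/4


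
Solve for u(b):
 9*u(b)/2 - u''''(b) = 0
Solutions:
 u(b) = C1*exp(-2^(3/4)*sqrt(3)*b/2) + C2*exp(2^(3/4)*sqrt(3)*b/2) + C3*sin(2^(3/4)*sqrt(3)*b/2) + C4*cos(2^(3/4)*sqrt(3)*b/2)


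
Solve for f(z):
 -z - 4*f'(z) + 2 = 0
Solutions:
 f(z) = C1 - z^2/8 + z/2


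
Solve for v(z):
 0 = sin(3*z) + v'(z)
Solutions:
 v(z) = C1 + cos(3*z)/3


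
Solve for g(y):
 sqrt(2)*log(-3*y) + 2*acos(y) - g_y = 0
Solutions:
 g(y) = C1 + sqrt(2)*y*(log(-y) - 1) + 2*y*acos(y) + sqrt(2)*y*log(3) - 2*sqrt(1 - y^2)


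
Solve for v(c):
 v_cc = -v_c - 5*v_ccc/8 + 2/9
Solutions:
 v(c) = C1 + 2*c/9 + (C2*sin(2*sqrt(6)*c/5) + C3*cos(2*sqrt(6)*c/5))*exp(-4*c/5)


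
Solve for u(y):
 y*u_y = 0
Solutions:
 u(y) = C1


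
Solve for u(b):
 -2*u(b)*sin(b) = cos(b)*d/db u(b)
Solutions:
 u(b) = C1*cos(b)^2


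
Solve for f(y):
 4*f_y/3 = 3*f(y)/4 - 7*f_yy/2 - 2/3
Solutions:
 f(y) = C1*exp(y*(-8 + sqrt(442))/42) + C2*exp(-y*(8 + sqrt(442))/42) + 8/9


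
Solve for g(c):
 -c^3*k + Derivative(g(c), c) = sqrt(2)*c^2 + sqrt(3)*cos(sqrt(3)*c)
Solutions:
 g(c) = C1 + c^4*k/4 + sqrt(2)*c^3/3 + sin(sqrt(3)*c)


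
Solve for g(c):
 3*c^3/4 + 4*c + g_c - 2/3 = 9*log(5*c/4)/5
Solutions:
 g(c) = C1 - 3*c^4/16 - 2*c^2 + 9*c*log(c)/5 - 18*c*log(2)/5 - 17*c/15 + 9*c*log(5)/5


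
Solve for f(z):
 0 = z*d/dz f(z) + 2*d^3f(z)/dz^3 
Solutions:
 f(z) = C1 + Integral(C2*airyai(-2^(2/3)*z/2) + C3*airybi(-2^(2/3)*z/2), z)


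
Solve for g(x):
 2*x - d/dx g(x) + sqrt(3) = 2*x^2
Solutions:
 g(x) = C1 - 2*x^3/3 + x^2 + sqrt(3)*x


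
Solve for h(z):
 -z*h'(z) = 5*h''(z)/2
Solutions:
 h(z) = C1 + C2*erf(sqrt(5)*z/5)


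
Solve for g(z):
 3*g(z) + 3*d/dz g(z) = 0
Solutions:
 g(z) = C1*exp(-z)


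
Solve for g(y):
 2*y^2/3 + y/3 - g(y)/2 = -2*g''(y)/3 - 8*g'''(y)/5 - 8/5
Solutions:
 g(y) = C1*exp(-y*(5*5^(2/3)/(432*sqrt(11) + 1433)^(1/3) + 10 + 5^(1/3)*(432*sqrt(11) + 1433)^(1/3))/72)*sin(sqrt(3)*5^(1/3)*y*(-(432*sqrt(11) + 1433)^(1/3) + 5*5^(1/3)/(432*sqrt(11) + 1433)^(1/3))/72) + C2*exp(-y*(5*5^(2/3)/(432*sqrt(11) + 1433)^(1/3) + 10 + 5^(1/3)*(432*sqrt(11) + 1433)^(1/3))/72)*cos(sqrt(3)*5^(1/3)*y*(-(432*sqrt(11) + 1433)^(1/3) + 5*5^(1/3)/(432*sqrt(11) + 1433)^(1/3))/72) + C3*exp(y*(-5 + 5*5^(2/3)/(432*sqrt(11) + 1433)^(1/3) + 5^(1/3)*(432*sqrt(11) + 1433)^(1/3))/36) + 4*y^2/3 + 2*y/3 + 304/45


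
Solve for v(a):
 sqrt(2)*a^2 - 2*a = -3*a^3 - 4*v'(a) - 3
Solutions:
 v(a) = C1 - 3*a^4/16 - sqrt(2)*a^3/12 + a^2/4 - 3*a/4


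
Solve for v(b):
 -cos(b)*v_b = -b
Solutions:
 v(b) = C1 + Integral(b/cos(b), b)


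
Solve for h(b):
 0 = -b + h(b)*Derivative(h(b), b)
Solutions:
 h(b) = -sqrt(C1 + b^2)
 h(b) = sqrt(C1 + b^2)


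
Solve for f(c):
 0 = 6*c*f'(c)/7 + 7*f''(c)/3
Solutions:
 f(c) = C1 + C2*erf(3*c/7)


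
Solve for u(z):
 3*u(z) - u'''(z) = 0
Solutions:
 u(z) = C3*exp(3^(1/3)*z) + (C1*sin(3^(5/6)*z/2) + C2*cos(3^(5/6)*z/2))*exp(-3^(1/3)*z/2)


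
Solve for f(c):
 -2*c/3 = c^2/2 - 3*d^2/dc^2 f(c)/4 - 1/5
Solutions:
 f(c) = C1 + C2*c + c^4/18 + 4*c^3/27 - 2*c^2/15


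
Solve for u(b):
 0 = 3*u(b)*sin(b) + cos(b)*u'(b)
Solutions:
 u(b) = C1*cos(b)^3


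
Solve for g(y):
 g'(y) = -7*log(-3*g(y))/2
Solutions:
 2*Integral(1/(log(-_y) + log(3)), (_y, g(y)))/7 = C1 - y


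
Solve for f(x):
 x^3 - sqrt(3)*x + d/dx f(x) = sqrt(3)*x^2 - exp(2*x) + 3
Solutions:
 f(x) = C1 - x^4/4 + sqrt(3)*x^3/3 + sqrt(3)*x^2/2 + 3*x - exp(2*x)/2


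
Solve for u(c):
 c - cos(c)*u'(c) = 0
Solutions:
 u(c) = C1 + Integral(c/cos(c), c)


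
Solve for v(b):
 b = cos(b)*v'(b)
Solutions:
 v(b) = C1 + Integral(b/cos(b), b)


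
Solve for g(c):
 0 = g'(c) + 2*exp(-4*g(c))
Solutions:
 g(c) = log(-I*(C1 - 8*c)^(1/4))
 g(c) = log(I*(C1 - 8*c)^(1/4))
 g(c) = log(-(C1 - 8*c)^(1/4))
 g(c) = log(C1 - 8*c)/4


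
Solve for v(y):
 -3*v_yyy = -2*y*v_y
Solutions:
 v(y) = C1 + Integral(C2*airyai(2^(1/3)*3^(2/3)*y/3) + C3*airybi(2^(1/3)*3^(2/3)*y/3), y)


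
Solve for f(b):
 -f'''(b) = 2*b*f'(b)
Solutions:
 f(b) = C1 + Integral(C2*airyai(-2^(1/3)*b) + C3*airybi(-2^(1/3)*b), b)


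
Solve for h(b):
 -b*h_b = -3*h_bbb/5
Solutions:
 h(b) = C1 + Integral(C2*airyai(3^(2/3)*5^(1/3)*b/3) + C3*airybi(3^(2/3)*5^(1/3)*b/3), b)


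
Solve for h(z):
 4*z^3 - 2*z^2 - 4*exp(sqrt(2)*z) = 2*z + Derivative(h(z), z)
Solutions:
 h(z) = C1 + z^4 - 2*z^3/3 - z^2 - 2*sqrt(2)*exp(sqrt(2)*z)


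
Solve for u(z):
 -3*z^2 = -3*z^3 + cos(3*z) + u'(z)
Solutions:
 u(z) = C1 + 3*z^4/4 - z^3 - sin(3*z)/3


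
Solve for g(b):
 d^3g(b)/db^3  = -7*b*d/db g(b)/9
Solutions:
 g(b) = C1 + Integral(C2*airyai(-21^(1/3)*b/3) + C3*airybi(-21^(1/3)*b/3), b)


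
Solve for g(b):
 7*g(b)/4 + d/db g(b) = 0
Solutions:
 g(b) = C1*exp(-7*b/4)


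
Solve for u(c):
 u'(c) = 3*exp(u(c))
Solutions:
 u(c) = log(-1/(C1 + 3*c))


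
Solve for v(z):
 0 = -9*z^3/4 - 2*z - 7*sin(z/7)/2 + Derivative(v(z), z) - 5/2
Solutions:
 v(z) = C1 + 9*z^4/16 + z^2 + 5*z/2 - 49*cos(z/7)/2


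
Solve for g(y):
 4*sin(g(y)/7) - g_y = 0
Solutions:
 -4*y + 7*log(cos(g(y)/7) - 1)/2 - 7*log(cos(g(y)/7) + 1)/2 = C1


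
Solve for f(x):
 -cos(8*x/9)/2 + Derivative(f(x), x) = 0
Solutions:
 f(x) = C1 + 9*sin(8*x/9)/16


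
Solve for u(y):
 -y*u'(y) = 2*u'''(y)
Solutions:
 u(y) = C1 + Integral(C2*airyai(-2^(2/3)*y/2) + C3*airybi(-2^(2/3)*y/2), y)


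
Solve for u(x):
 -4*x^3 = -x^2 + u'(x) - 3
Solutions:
 u(x) = C1 - x^4 + x^3/3 + 3*x


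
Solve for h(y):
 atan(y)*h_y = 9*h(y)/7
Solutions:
 h(y) = C1*exp(9*Integral(1/atan(y), y)/7)


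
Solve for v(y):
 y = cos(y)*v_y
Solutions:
 v(y) = C1 + Integral(y/cos(y), y)


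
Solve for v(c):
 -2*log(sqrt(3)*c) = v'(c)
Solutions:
 v(c) = C1 - 2*c*log(c) - c*log(3) + 2*c


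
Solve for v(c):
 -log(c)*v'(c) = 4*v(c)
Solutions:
 v(c) = C1*exp(-4*li(c))


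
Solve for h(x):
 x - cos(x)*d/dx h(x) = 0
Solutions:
 h(x) = C1 + Integral(x/cos(x), x)


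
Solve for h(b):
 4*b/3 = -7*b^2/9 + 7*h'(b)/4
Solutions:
 h(b) = C1 + 4*b^3/27 + 8*b^2/21


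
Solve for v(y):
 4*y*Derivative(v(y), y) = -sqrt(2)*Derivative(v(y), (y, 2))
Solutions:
 v(y) = C1 + C2*erf(2^(1/4)*y)


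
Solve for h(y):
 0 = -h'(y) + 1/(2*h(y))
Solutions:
 h(y) = -sqrt(C1 + y)
 h(y) = sqrt(C1 + y)


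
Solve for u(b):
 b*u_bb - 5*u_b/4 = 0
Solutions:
 u(b) = C1 + C2*b^(9/4)


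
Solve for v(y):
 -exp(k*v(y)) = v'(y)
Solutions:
 v(y) = Piecewise((log(1/(C1*k + k*y))/k, Ne(k, 0)), (nan, True))
 v(y) = Piecewise((C1 - y, Eq(k, 0)), (nan, True))


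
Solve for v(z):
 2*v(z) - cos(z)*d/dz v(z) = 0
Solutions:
 v(z) = C1*(sin(z) + 1)/(sin(z) - 1)


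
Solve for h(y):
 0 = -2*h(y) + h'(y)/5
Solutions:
 h(y) = C1*exp(10*y)


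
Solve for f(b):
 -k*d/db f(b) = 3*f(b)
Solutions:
 f(b) = C1*exp(-3*b/k)


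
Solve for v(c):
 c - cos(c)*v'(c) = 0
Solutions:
 v(c) = C1 + Integral(c/cos(c), c)


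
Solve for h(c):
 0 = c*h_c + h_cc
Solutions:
 h(c) = C1 + C2*erf(sqrt(2)*c/2)


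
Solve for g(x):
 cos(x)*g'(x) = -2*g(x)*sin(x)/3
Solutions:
 g(x) = C1*cos(x)^(2/3)


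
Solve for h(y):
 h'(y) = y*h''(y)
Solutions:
 h(y) = C1 + C2*y^2


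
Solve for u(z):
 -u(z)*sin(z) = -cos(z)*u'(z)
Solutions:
 u(z) = C1/cos(z)


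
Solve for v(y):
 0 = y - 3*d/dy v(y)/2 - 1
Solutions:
 v(y) = C1 + y^2/3 - 2*y/3


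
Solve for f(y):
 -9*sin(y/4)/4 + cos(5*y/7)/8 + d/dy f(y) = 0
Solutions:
 f(y) = C1 - 7*sin(5*y/7)/40 - 9*cos(y/4)


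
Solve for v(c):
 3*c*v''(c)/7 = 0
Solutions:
 v(c) = C1 + C2*c


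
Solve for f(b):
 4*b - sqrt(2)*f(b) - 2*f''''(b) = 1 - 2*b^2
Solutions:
 f(b) = sqrt(2)*b^2 + 2*sqrt(2)*b + (C1*sin(2^(3/8)*b/2) + C2*cos(2^(3/8)*b/2))*exp(-2^(3/8)*b/2) + (C3*sin(2^(3/8)*b/2) + C4*cos(2^(3/8)*b/2))*exp(2^(3/8)*b/2) - sqrt(2)/2


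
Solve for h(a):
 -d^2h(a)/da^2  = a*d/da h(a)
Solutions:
 h(a) = C1 + C2*erf(sqrt(2)*a/2)


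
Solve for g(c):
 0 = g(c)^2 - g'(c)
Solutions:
 g(c) = -1/(C1 + c)


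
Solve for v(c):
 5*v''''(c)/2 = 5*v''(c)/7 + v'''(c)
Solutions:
 v(c) = C1 + C2*c + C3*exp(c*(7 - sqrt(399))/35) + C4*exp(c*(7 + sqrt(399))/35)


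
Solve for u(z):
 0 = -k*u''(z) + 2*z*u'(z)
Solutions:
 u(z) = C1 + C2*erf(z*sqrt(-1/k))/sqrt(-1/k)


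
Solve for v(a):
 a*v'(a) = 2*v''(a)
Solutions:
 v(a) = C1 + C2*erfi(a/2)


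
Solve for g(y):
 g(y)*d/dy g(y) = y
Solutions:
 g(y) = -sqrt(C1 + y^2)
 g(y) = sqrt(C1 + y^2)


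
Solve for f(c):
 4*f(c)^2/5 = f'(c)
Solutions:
 f(c) = -5/(C1 + 4*c)


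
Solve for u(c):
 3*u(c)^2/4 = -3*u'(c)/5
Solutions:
 u(c) = 4/(C1 + 5*c)


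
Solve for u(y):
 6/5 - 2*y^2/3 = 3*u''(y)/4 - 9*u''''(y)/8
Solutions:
 u(y) = C1 + C2*y + C3*exp(-sqrt(6)*y/3) + C4*exp(sqrt(6)*y/3) - 2*y^4/27 - 8*y^2/15


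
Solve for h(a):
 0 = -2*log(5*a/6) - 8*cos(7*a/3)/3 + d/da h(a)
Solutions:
 h(a) = C1 + 2*a*log(a) - 2*a*log(6) - 2*a + 2*a*log(5) + 8*sin(7*a/3)/7


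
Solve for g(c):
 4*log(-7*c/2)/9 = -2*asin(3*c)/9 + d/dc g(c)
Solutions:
 g(c) = C1 + 4*c*log(-c)/9 + 2*c*asin(3*c)/9 - 4*c/9 - 4*c*log(2)/9 + 4*c*log(7)/9 + 2*sqrt(1 - 9*c^2)/27


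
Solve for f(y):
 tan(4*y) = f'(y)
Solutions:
 f(y) = C1 - log(cos(4*y))/4


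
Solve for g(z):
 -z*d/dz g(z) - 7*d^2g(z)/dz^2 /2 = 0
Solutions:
 g(z) = C1 + C2*erf(sqrt(7)*z/7)


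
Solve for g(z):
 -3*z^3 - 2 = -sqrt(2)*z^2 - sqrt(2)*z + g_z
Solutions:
 g(z) = C1 - 3*z^4/4 + sqrt(2)*z^3/3 + sqrt(2)*z^2/2 - 2*z


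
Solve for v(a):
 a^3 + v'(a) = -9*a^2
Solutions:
 v(a) = C1 - a^4/4 - 3*a^3


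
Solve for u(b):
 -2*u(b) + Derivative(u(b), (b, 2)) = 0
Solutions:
 u(b) = C1*exp(-sqrt(2)*b) + C2*exp(sqrt(2)*b)


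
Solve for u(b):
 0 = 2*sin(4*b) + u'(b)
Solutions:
 u(b) = C1 + cos(4*b)/2


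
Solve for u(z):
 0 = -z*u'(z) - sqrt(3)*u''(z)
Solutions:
 u(z) = C1 + C2*erf(sqrt(2)*3^(3/4)*z/6)


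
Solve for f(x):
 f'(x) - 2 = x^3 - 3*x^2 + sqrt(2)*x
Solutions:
 f(x) = C1 + x^4/4 - x^3 + sqrt(2)*x^2/2 + 2*x


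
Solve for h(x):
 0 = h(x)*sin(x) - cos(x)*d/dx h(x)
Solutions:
 h(x) = C1/cos(x)


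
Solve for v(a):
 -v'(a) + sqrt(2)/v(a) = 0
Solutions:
 v(a) = -sqrt(C1 + 2*sqrt(2)*a)
 v(a) = sqrt(C1 + 2*sqrt(2)*a)


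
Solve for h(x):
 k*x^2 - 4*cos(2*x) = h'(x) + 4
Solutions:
 h(x) = C1 + k*x^3/3 - 4*x - 4*sin(x)*cos(x)


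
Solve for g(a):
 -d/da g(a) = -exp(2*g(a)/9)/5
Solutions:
 g(a) = 9*log(-sqrt(-1/(C1 + a))) - 9*log(2) + 9*log(3) + 9*log(10)/2
 g(a) = 9*log(-1/(C1 + a))/2 - 9*log(2) + 9*log(3) + 9*log(10)/2


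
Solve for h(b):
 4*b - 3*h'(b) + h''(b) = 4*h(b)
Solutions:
 h(b) = C1*exp(-b) + C2*exp(4*b) + b - 3/4


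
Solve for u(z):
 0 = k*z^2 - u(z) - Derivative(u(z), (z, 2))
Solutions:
 u(z) = C1*sin(z) + C2*cos(z) + k*z^2 - 2*k


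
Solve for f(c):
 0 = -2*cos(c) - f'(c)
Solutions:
 f(c) = C1 - 2*sin(c)


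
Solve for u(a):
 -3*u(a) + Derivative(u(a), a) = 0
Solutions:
 u(a) = C1*exp(3*a)


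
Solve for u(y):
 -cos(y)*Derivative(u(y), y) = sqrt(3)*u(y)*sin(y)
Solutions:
 u(y) = C1*cos(y)^(sqrt(3))


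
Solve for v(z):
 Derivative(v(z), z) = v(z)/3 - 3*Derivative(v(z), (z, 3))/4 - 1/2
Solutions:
 v(z) = C1*exp(-2^(1/3)*z*(2 - 2^(1/3))/6)*sin(2^(1/3)*sqrt(3)*z*(2^(1/3) + 2)/6) + C2*exp(-2^(1/3)*z*(2 - 2^(1/3))/6)*cos(2^(1/3)*sqrt(3)*z*(2^(1/3) + 2)/6) + C3*exp(2^(1/3)*z*(2 - 2^(1/3))/3) + 3/2


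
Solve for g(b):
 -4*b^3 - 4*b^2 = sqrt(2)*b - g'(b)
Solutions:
 g(b) = C1 + b^4 + 4*b^3/3 + sqrt(2)*b^2/2


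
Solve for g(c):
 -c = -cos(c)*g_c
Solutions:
 g(c) = C1 + Integral(c/cos(c), c)


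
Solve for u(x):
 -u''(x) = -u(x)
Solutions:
 u(x) = C1*exp(-x) + C2*exp(x)


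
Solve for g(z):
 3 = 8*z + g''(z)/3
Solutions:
 g(z) = C1 + C2*z - 4*z^3 + 9*z^2/2


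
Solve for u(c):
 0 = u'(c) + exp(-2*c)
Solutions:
 u(c) = C1 + exp(-2*c)/2


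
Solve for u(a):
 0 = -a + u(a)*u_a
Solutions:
 u(a) = -sqrt(C1 + a^2)
 u(a) = sqrt(C1 + a^2)


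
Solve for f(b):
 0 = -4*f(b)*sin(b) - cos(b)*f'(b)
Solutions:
 f(b) = C1*cos(b)^4


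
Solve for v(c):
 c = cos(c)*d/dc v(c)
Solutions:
 v(c) = C1 + Integral(c/cos(c), c)


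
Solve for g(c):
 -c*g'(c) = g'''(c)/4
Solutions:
 g(c) = C1 + Integral(C2*airyai(-2^(2/3)*c) + C3*airybi(-2^(2/3)*c), c)


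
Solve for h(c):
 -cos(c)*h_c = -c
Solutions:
 h(c) = C1 + Integral(c/cos(c), c)


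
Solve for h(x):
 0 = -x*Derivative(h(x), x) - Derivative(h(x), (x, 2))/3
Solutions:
 h(x) = C1 + C2*erf(sqrt(6)*x/2)


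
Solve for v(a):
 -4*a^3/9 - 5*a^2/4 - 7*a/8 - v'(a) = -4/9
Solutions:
 v(a) = C1 - a^4/9 - 5*a^3/12 - 7*a^2/16 + 4*a/9


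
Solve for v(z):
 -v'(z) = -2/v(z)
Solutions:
 v(z) = -sqrt(C1 + 4*z)
 v(z) = sqrt(C1 + 4*z)


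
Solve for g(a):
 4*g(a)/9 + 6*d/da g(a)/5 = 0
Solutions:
 g(a) = C1*exp(-10*a/27)


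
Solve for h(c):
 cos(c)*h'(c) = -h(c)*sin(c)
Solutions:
 h(c) = C1*cos(c)


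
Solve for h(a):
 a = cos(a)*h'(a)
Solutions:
 h(a) = C1 + Integral(a/cos(a), a)


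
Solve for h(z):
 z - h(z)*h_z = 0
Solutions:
 h(z) = -sqrt(C1 + z^2)
 h(z) = sqrt(C1 + z^2)


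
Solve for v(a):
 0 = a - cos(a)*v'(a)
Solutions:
 v(a) = C1 + Integral(a/cos(a), a)


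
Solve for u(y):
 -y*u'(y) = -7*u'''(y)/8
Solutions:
 u(y) = C1 + Integral(C2*airyai(2*7^(2/3)*y/7) + C3*airybi(2*7^(2/3)*y/7), y)


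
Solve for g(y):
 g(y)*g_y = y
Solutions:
 g(y) = -sqrt(C1 + y^2)
 g(y) = sqrt(C1 + y^2)


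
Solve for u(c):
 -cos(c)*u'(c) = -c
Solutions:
 u(c) = C1 + Integral(c/cos(c), c)


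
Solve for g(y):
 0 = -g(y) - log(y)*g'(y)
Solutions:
 g(y) = C1*exp(-li(y))


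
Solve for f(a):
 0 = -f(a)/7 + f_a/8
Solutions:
 f(a) = C1*exp(8*a/7)


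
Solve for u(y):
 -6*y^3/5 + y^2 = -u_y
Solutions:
 u(y) = C1 + 3*y^4/10 - y^3/3


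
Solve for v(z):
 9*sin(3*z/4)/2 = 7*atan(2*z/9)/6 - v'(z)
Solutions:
 v(z) = C1 + 7*z*atan(2*z/9)/6 - 21*log(4*z^2 + 81)/8 + 6*cos(3*z/4)


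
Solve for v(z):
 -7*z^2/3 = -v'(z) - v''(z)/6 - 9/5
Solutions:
 v(z) = C1 + C2*exp(-6*z) + 7*z^3/9 - 7*z^2/18 - 451*z/270


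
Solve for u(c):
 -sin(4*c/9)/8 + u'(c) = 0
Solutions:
 u(c) = C1 - 9*cos(4*c/9)/32


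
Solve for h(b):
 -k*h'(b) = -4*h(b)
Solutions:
 h(b) = C1*exp(4*b/k)


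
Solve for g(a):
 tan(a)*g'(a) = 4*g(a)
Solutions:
 g(a) = C1*sin(a)^4


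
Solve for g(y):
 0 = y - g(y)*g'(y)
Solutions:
 g(y) = -sqrt(C1 + y^2)
 g(y) = sqrt(C1 + y^2)


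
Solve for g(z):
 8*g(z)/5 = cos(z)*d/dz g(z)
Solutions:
 g(z) = C1*(sin(z) + 1)^(4/5)/(sin(z) - 1)^(4/5)


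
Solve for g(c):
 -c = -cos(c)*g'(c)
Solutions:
 g(c) = C1 + Integral(c/cos(c), c)


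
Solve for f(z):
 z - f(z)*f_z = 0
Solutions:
 f(z) = -sqrt(C1 + z^2)
 f(z) = sqrt(C1 + z^2)


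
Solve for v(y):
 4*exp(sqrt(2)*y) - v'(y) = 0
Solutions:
 v(y) = C1 + 2*sqrt(2)*exp(sqrt(2)*y)


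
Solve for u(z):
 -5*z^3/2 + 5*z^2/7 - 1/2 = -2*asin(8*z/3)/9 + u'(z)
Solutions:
 u(z) = C1 - 5*z^4/8 + 5*z^3/21 + 2*z*asin(8*z/3)/9 - z/2 + sqrt(9 - 64*z^2)/36


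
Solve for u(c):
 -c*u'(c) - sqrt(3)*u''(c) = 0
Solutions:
 u(c) = C1 + C2*erf(sqrt(2)*3^(3/4)*c/6)


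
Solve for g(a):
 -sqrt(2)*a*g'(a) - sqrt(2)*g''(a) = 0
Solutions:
 g(a) = C1 + C2*erf(sqrt(2)*a/2)


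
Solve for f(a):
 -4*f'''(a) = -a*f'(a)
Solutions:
 f(a) = C1 + Integral(C2*airyai(2^(1/3)*a/2) + C3*airybi(2^(1/3)*a/2), a)


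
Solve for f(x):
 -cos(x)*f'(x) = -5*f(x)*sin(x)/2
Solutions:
 f(x) = C1/cos(x)^(5/2)


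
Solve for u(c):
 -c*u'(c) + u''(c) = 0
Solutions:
 u(c) = C1 + C2*erfi(sqrt(2)*c/2)


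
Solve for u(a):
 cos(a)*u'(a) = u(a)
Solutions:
 u(a) = C1*sqrt(sin(a) + 1)/sqrt(sin(a) - 1)


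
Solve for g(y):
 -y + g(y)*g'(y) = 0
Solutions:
 g(y) = -sqrt(C1 + y^2)
 g(y) = sqrt(C1 + y^2)


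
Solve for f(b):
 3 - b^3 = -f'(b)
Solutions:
 f(b) = C1 + b^4/4 - 3*b


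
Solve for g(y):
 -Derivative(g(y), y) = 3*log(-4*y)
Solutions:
 g(y) = C1 - 3*y*log(-y) + 3*y*(1 - 2*log(2))


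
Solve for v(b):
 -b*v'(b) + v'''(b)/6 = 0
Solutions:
 v(b) = C1 + Integral(C2*airyai(6^(1/3)*b) + C3*airybi(6^(1/3)*b), b)


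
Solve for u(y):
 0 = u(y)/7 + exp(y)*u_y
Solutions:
 u(y) = C1*exp(exp(-y)/7)


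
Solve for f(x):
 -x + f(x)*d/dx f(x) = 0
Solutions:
 f(x) = -sqrt(C1 + x^2)
 f(x) = sqrt(C1 + x^2)


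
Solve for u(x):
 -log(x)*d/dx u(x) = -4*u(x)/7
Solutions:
 u(x) = C1*exp(4*li(x)/7)


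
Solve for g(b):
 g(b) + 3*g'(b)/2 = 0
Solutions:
 g(b) = C1*exp(-2*b/3)


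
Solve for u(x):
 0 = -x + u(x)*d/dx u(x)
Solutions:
 u(x) = -sqrt(C1 + x^2)
 u(x) = sqrt(C1 + x^2)


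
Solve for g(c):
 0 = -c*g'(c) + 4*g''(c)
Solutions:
 g(c) = C1 + C2*erfi(sqrt(2)*c/4)


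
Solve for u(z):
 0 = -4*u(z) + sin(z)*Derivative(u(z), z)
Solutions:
 u(z) = C1*(cos(z)^2 - 2*cos(z) + 1)/(cos(z)^2 + 2*cos(z) + 1)


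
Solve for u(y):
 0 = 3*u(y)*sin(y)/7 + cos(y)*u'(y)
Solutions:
 u(y) = C1*cos(y)^(3/7)


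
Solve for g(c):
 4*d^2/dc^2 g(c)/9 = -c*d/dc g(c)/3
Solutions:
 g(c) = C1 + C2*erf(sqrt(6)*c/4)


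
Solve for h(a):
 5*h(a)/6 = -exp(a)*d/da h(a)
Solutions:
 h(a) = C1*exp(5*exp(-a)/6)


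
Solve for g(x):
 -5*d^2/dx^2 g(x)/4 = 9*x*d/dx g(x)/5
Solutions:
 g(x) = C1 + C2*erf(3*sqrt(2)*x/5)


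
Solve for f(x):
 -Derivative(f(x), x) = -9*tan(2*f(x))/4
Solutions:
 f(x) = -asin(C1*exp(9*x/2))/2 + pi/2
 f(x) = asin(C1*exp(9*x/2))/2


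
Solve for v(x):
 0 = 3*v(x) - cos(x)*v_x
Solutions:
 v(x) = C1*(sin(x) + 1)^(3/2)/(sin(x) - 1)^(3/2)


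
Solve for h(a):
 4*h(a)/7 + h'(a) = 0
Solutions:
 h(a) = C1*exp(-4*a/7)


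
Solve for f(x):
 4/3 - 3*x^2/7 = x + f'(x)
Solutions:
 f(x) = C1 - x^3/7 - x^2/2 + 4*x/3


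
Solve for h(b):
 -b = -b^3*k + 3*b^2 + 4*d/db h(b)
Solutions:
 h(b) = C1 + b^4*k/16 - b^3/4 - b^2/8


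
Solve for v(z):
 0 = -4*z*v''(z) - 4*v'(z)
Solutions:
 v(z) = C1 + C2*log(z)


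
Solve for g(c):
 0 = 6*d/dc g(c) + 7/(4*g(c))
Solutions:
 g(c) = -sqrt(C1 - 21*c)/6
 g(c) = sqrt(C1 - 21*c)/6


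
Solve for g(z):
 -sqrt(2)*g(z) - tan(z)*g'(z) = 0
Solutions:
 g(z) = C1/sin(z)^(sqrt(2))


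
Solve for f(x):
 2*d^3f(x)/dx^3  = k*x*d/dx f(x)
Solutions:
 f(x) = C1 + Integral(C2*airyai(2^(2/3)*k^(1/3)*x/2) + C3*airybi(2^(2/3)*k^(1/3)*x/2), x)


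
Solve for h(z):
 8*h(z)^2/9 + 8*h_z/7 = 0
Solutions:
 h(z) = 9/(C1 + 7*z)


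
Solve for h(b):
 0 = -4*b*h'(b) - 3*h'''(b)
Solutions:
 h(b) = C1 + Integral(C2*airyai(-6^(2/3)*b/3) + C3*airybi(-6^(2/3)*b/3), b)


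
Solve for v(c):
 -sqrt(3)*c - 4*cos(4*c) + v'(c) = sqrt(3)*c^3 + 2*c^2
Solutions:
 v(c) = C1 + sqrt(3)*c^4/4 + 2*c^3/3 + sqrt(3)*c^2/2 + sin(4*c)


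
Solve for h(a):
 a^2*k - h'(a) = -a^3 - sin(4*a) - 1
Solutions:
 h(a) = C1 + a^4/4 + a^3*k/3 + a - cos(4*a)/4


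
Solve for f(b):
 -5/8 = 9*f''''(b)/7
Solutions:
 f(b) = C1 + C2*b + C3*b^2 + C4*b^3 - 35*b^4/1728


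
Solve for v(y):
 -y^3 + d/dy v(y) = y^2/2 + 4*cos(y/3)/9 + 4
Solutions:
 v(y) = C1 + y^4/4 + y^3/6 + 4*y + 4*sin(y/3)/3


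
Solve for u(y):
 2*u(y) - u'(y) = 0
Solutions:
 u(y) = C1*exp(2*y)


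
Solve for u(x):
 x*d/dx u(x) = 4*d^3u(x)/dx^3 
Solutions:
 u(x) = C1 + Integral(C2*airyai(2^(1/3)*x/2) + C3*airybi(2^(1/3)*x/2), x)


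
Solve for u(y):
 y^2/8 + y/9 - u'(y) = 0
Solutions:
 u(y) = C1 + y^3/24 + y^2/18


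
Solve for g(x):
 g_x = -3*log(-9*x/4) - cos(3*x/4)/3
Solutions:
 g(x) = C1 - 3*x*log(-x) - 6*x*log(3) + 3*x + 6*x*log(2) - 4*sin(3*x/4)/9


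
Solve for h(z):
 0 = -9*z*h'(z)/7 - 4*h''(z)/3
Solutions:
 h(z) = C1 + C2*erf(3*sqrt(42)*z/28)


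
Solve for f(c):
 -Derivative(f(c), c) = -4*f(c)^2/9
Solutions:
 f(c) = -9/(C1 + 4*c)


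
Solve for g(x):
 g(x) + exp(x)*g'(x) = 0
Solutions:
 g(x) = C1*exp(exp(-x))


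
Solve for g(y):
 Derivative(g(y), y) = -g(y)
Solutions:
 g(y) = C1*exp(-y)


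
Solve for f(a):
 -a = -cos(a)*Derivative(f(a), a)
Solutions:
 f(a) = C1 + Integral(a/cos(a), a)


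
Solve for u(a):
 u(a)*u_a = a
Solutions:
 u(a) = -sqrt(C1 + a^2)
 u(a) = sqrt(C1 + a^2)


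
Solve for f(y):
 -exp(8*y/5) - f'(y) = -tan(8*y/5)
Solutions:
 f(y) = C1 - 5*exp(8*y/5)/8 - 5*log(cos(8*y/5))/8


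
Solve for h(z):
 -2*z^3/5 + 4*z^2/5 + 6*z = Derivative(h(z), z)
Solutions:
 h(z) = C1 - z^4/10 + 4*z^3/15 + 3*z^2


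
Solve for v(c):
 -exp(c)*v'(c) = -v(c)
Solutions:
 v(c) = C1*exp(-exp(-c))


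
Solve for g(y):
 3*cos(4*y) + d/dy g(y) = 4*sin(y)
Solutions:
 g(y) = C1 - 3*sin(4*y)/4 - 4*cos(y)


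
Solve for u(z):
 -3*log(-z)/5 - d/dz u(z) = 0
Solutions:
 u(z) = C1 - 3*z*log(-z)/5 + 3*z/5


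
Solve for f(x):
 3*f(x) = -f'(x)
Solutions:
 f(x) = C1*exp(-3*x)


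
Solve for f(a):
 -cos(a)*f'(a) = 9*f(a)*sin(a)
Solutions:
 f(a) = C1*cos(a)^9


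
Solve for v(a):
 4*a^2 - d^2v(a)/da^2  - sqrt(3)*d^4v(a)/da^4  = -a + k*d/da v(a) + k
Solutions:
 v(a) = C1 + C2*exp(a*(-2^(2/3)*3^(1/6)*(9*k + sqrt(81*k^2 + 4*sqrt(3)))^(1/3) + 2*6^(1/3)/(9*k + sqrt(81*k^2 + 4*sqrt(3)))^(1/3))/6) + C3*exp(a*(2^(2/3)*3^(1/6)*(9*k + sqrt(81*k^2 + 4*sqrt(3)))^(1/3) - 6^(2/3)*I*(9*k + sqrt(81*k^2 + 4*sqrt(3)))^(1/3) + 16*sqrt(3)/((9*k + sqrt(81*k^2 + 4*sqrt(3)))^(1/3)*(-2^(2/3)*3^(1/6) + 6^(2/3)*I)))/12) + C4*exp(a*(2^(2/3)*3^(1/6)*(9*k + sqrt(81*k^2 + 4*sqrt(3)))^(1/3) + 6^(2/3)*I*(9*k + sqrt(81*k^2 + 4*sqrt(3)))^(1/3) - 16*sqrt(3)/((9*k + sqrt(81*k^2 + 4*sqrt(3)))^(1/3)*(2^(2/3)*3^(1/6) + 6^(2/3)*I)))/12) + 4*a^3/(3*k) + a^2/(2*k) - 4*a^2/k^2 - a - a/k^2 + 8*a/k^3


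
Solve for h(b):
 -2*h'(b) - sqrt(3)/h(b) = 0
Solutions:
 h(b) = -sqrt(C1 - sqrt(3)*b)
 h(b) = sqrt(C1 - sqrt(3)*b)


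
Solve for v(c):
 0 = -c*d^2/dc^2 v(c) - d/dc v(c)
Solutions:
 v(c) = C1 + C2*log(c)


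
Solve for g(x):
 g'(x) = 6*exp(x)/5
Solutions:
 g(x) = C1 + 6*exp(x)/5


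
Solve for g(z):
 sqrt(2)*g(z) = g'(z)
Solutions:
 g(z) = C1*exp(sqrt(2)*z)


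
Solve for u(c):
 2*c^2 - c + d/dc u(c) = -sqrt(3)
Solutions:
 u(c) = C1 - 2*c^3/3 + c^2/2 - sqrt(3)*c


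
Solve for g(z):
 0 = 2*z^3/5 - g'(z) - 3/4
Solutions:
 g(z) = C1 + z^4/10 - 3*z/4


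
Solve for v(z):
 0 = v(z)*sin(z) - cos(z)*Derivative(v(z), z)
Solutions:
 v(z) = C1/cos(z)


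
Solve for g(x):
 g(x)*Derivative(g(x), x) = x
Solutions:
 g(x) = -sqrt(C1 + x^2)
 g(x) = sqrt(C1 + x^2)


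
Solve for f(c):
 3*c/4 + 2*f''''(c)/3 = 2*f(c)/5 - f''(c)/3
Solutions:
 f(c) = C1*exp(-sqrt(5)*c*sqrt(-5 + sqrt(265))/10) + C2*exp(sqrt(5)*c*sqrt(-5 + sqrt(265))/10) + C3*sin(sqrt(5)*c*sqrt(5 + sqrt(265))/10) + C4*cos(sqrt(5)*c*sqrt(5 + sqrt(265))/10) + 15*c/8


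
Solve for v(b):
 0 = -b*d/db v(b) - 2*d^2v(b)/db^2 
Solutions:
 v(b) = C1 + C2*erf(b/2)


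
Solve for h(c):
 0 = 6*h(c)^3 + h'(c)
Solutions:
 h(c) = -sqrt(2)*sqrt(-1/(C1 - 6*c))/2
 h(c) = sqrt(2)*sqrt(-1/(C1 - 6*c))/2


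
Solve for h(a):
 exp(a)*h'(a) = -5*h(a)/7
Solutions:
 h(a) = C1*exp(5*exp(-a)/7)


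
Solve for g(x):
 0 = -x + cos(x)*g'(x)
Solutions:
 g(x) = C1 + Integral(x/cos(x), x)


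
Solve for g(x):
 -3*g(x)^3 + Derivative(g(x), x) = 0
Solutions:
 g(x) = -sqrt(2)*sqrt(-1/(C1 + 3*x))/2
 g(x) = sqrt(2)*sqrt(-1/(C1 + 3*x))/2


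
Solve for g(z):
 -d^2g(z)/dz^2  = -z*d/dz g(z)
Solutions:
 g(z) = C1 + C2*erfi(sqrt(2)*z/2)


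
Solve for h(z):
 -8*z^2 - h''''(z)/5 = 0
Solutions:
 h(z) = C1 + C2*z + C3*z^2 + C4*z^3 - z^6/9


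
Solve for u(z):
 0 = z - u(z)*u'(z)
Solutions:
 u(z) = -sqrt(C1 + z^2)
 u(z) = sqrt(C1 + z^2)


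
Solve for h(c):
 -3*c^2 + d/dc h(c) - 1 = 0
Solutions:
 h(c) = C1 + c^3 + c


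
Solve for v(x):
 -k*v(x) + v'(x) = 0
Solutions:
 v(x) = C1*exp(k*x)


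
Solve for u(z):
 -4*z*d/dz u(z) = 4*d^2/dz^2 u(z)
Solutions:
 u(z) = C1 + C2*erf(sqrt(2)*z/2)


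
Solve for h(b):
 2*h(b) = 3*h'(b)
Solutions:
 h(b) = C1*exp(2*b/3)


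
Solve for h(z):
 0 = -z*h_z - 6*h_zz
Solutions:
 h(z) = C1 + C2*erf(sqrt(3)*z/6)


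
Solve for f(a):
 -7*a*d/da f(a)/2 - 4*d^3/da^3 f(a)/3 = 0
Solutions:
 f(a) = C1 + Integral(C2*airyai(-21^(1/3)*a/2) + C3*airybi(-21^(1/3)*a/2), a)


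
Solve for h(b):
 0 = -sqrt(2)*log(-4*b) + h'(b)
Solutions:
 h(b) = C1 + sqrt(2)*b*log(-b) + sqrt(2)*b*(-1 + 2*log(2))


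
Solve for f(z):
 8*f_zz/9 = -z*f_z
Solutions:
 f(z) = C1 + C2*erf(3*z/4)


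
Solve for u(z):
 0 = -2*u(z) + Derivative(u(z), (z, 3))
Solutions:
 u(z) = C3*exp(2^(1/3)*z) + (C1*sin(2^(1/3)*sqrt(3)*z/2) + C2*cos(2^(1/3)*sqrt(3)*z/2))*exp(-2^(1/3)*z/2)


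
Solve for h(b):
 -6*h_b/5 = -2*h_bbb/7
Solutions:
 h(b) = C1 + C2*exp(-sqrt(105)*b/5) + C3*exp(sqrt(105)*b/5)


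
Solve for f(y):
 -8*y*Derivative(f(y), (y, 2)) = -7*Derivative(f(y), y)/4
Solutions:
 f(y) = C1 + C2*y^(39/32)


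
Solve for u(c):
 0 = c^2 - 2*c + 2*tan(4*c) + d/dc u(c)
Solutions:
 u(c) = C1 - c^3/3 + c^2 + log(cos(4*c))/2


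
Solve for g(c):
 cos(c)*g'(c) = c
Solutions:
 g(c) = C1 + Integral(c/cos(c), c)


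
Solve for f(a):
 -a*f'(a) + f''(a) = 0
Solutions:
 f(a) = C1 + C2*erfi(sqrt(2)*a/2)


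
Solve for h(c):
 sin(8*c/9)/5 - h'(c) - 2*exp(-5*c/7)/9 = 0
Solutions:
 h(c) = C1 - 9*cos(8*c/9)/40 + 14*exp(-5*c/7)/45


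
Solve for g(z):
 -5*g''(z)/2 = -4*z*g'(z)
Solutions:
 g(z) = C1 + C2*erfi(2*sqrt(5)*z/5)


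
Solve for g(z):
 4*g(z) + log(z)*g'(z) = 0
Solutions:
 g(z) = C1*exp(-4*li(z))


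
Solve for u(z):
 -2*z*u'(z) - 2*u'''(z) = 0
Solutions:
 u(z) = C1 + Integral(C2*airyai(-z) + C3*airybi(-z), z)


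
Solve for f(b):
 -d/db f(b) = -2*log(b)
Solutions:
 f(b) = C1 + 2*b*log(b) - 2*b


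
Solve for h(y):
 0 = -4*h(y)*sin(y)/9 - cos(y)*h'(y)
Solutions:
 h(y) = C1*cos(y)^(4/9)


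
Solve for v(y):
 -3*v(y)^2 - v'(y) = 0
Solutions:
 v(y) = 1/(C1 + 3*y)


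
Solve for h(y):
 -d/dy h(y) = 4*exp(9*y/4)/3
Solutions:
 h(y) = C1 - 16*exp(9*y/4)/27


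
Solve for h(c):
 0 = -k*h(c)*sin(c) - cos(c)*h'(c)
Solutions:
 h(c) = C1*exp(k*log(cos(c)))


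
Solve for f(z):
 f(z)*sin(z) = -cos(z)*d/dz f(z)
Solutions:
 f(z) = C1*cos(z)


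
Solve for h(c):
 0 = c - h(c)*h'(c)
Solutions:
 h(c) = -sqrt(C1 + c^2)
 h(c) = sqrt(C1 + c^2)


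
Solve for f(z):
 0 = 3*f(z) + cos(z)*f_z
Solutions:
 f(z) = C1*(sin(z) - 1)^(3/2)/(sin(z) + 1)^(3/2)


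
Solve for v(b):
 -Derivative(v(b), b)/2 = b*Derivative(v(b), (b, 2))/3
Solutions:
 v(b) = C1 + C2/sqrt(b)


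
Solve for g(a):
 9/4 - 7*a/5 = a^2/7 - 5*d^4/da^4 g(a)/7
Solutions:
 g(a) = C1 + C2*a + C3*a^2 + C4*a^3 + a^6/1800 + 49*a^5/3000 - 21*a^4/160


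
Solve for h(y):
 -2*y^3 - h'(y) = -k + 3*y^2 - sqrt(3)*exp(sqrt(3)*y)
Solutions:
 h(y) = C1 + k*y - y^4/2 - y^3 + exp(sqrt(3)*y)


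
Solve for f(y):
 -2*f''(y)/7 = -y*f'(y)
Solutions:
 f(y) = C1 + C2*erfi(sqrt(7)*y/2)


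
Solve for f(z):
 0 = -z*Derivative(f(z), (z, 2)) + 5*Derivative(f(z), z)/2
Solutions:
 f(z) = C1 + C2*z^(7/2)


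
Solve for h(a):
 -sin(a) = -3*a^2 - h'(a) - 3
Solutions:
 h(a) = C1 - a^3 - 3*a - cos(a)


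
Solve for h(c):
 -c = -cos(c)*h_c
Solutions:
 h(c) = C1 + Integral(c/cos(c), c)


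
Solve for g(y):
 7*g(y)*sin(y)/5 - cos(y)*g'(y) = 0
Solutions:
 g(y) = C1/cos(y)^(7/5)


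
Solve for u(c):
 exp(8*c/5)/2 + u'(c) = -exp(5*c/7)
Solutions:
 u(c) = C1 - 7*exp(5*c/7)/5 - 5*exp(8*c/5)/16


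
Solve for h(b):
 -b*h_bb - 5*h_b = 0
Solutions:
 h(b) = C1 + C2/b^4


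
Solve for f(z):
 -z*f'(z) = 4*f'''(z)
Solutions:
 f(z) = C1 + Integral(C2*airyai(-2^(1/3)*z/2) + C3*airybi(-2^(1/3)*z/2), z)


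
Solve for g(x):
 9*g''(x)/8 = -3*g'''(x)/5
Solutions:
 g(x) = C1 + C2*x + C3*exp(-15*x/8)


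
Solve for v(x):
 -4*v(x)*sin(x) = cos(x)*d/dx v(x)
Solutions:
 v(x) = C1*cos(x)^4


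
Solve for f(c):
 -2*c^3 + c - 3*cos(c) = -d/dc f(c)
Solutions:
 f(c) = C1 + c^4/2 - c^2/2 + 3*sin(c)


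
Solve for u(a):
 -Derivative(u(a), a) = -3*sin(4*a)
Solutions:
 u(a) = C1 - 3*cos(4*a)/4


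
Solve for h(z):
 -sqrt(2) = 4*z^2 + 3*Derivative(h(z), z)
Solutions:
 h(z) = C1 - 4*z^3/9 - sqrt(2)*z/3


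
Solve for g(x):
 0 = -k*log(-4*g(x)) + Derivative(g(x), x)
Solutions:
 Integral(1/(log(-_y) + 2*log(2)), (_y, g(x))) = C1 + k*x


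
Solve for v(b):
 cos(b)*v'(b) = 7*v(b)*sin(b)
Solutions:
 v(b) = C1/cos(b)^7


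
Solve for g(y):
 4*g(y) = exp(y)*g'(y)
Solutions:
 g(y) = C1*exp(-4*exp(-y))


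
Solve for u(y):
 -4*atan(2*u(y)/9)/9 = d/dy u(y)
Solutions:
 Integral(1/atan(2*_y/9), (_y, u(y))) = C1 - 4*y/9


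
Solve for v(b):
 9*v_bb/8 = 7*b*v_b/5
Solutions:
 v(b) = C1 + C2*erfi(2*sqrt(35)*b/15)


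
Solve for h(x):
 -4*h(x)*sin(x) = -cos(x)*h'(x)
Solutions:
 h(x) = C1/cos(x)^4


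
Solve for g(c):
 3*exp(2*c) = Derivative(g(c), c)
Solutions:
 g(c) = C1 + 3*exp(2*c)/2


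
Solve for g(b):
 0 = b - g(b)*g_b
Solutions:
 g(b) = -sqrt(C1 + b^2)
 g(b) = sqrt(C1 + b^2)


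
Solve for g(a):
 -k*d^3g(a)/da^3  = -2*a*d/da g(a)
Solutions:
 g(a) = C1 + Integral(C2*airyai(2^(1/3)*a*(1/k)^(1/3)) + C3*airybi(2^(1/3)*a*(1/k)^(1/3)), a)


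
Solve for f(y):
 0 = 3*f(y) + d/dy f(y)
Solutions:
 f(y) = C1*exp(-3*y)


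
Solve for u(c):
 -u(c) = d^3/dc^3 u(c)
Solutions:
 u(c) = C3*exp(-c) + (C1*sin(sqrt(3)*c/2) + C2*cos(sqrt(3)*c/2))*exp(c/2)


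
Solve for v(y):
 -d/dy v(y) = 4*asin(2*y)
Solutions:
 v(y) = C1 - 4*y*asin(2*y) - 2*sqrt(1 - 4*y^2)


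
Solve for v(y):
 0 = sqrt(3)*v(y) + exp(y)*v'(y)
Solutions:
 v(y) = C1*exp(sqrt(3)*exp(-y))


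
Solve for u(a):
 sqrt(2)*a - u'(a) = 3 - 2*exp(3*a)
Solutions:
 u(a) = C1 + sqrt(2)*a^2/2 - 3*a + 2*exp(3*a)/3


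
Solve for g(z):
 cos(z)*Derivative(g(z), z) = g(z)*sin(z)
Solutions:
 g(z) = C1/cos(z)


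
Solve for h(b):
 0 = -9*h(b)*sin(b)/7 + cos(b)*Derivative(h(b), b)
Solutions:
 h(b) = C1/cos(b)^(9/7)


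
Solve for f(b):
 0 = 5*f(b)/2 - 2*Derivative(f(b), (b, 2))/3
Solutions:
 f(b) = C1*exp(-sqrt(15)*b/2) + C2*exp(sqrt(15)*b/2)


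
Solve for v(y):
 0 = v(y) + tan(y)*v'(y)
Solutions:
 v(y) = C1/sin(y)


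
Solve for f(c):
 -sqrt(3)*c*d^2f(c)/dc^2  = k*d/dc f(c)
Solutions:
 f(c) = C1 + c^(-sqrt(3)*re(k)/3 + 1)*(C2*sin(sqrt(3)*log(c)*Abs(im(k))/3) + C3*cos(sqrt(3)*log(c)*im(k)/3))


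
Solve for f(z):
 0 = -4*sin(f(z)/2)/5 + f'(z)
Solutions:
 -4*z/5 + log(cos(f(z)/2) - 1) - log(cos(f(z)/2) + 1) = C1


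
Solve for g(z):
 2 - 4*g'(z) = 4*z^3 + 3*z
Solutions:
 g(z) = C1 - z^4/4 - 3*z^2/8 + z/2


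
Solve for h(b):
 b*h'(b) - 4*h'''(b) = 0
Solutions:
 h(b) = C1 + Integral(C2*airyai(2^(1/3)*b/2) + C3*airybi(2^(1/3)*b/2), b)


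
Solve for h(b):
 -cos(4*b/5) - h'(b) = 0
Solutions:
 h(b) = C1 - 5*sin(4*b/5)/4


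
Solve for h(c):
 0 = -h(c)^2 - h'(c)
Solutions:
 h(c) = 1/(C1 + c)


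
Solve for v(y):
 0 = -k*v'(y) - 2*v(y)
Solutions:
 v(y) = C1*exp(-2*y/k)


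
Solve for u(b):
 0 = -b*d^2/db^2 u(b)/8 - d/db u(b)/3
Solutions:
 u(b) = C1 + C2/b^(5/3)


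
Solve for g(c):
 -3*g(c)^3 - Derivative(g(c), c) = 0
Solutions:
 g(c) = -sqrt(2)*sqrt(-1/(C1 - 3*c))/2
 g(c) = sqrt(2)*sqrt(-1/(C1 - 3*c))/2


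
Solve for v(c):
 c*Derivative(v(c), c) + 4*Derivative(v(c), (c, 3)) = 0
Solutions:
 v(c) = C1 + Integral(C2*airyai(-2^(1/3)*c/2) + C3*airybi(-2^(1/3)*c/2), c)


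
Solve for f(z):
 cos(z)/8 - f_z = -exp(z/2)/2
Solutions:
 f(z) = C1 + exp(z/2) + sin(z)/8


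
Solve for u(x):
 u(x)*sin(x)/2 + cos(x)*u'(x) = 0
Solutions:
 u(x) = C1*sqrt(cos(x))


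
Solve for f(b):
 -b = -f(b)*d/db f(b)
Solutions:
 f(b) = -sqrt(C1 + b^2)
 f(b) = sqrt(C1 + b^2)


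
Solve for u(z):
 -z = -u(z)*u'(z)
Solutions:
 u(z) = -sqrt(C1 + z^2)
 u(z) = sqrt(C1 + z^2)


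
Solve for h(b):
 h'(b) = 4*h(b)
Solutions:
 h(b) = C1*exp(4*b)


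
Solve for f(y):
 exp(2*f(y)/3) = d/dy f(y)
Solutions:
 f(y) = 3*log(-sqrt(-1/(C1 + y))) - 3*log(2) + 3*log(6)/2
 f(y) = 3*log(-1/(C1 + y))/2 - 3*log(2) + 3*log(6)/2


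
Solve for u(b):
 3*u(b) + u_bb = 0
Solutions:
 u(b) = C1*sin(sqrt(3)*b) + C2*cos(sqrt(3)*b)


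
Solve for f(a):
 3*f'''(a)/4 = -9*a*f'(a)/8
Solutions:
 f(a) = C1 + Integral(C2*airyai(-2^(2/3)*3^(1/3)*a/2) + C3*airybi(-2^(2/3)*3^(1/3)*a/2), a)


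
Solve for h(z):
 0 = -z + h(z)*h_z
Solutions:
 h(z) = -sqrt(C1 + z^2)
 h(z) = sqrt(C1 + z^2)


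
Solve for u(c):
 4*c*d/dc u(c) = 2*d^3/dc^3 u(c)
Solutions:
 u(c) = C1 + Integral(C2*airyai(2^(1/3)*c) + C3*airybi(2^(1/3)*c), c)


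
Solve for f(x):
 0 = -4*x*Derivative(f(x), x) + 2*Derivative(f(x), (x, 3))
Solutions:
 f(x) = C1 + Integral(C2*airyai(2^(1/3)*x) + C3*airybi(2^(1/3)*x), x)


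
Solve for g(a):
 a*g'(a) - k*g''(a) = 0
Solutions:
 g(a) = C1 + C2*erf(sqrt(2)*a*sqrt(-1/k)/2)/sqrt(-1/k)


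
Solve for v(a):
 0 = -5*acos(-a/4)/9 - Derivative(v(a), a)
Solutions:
 v(a) = C1 - 5*a*acos(-a/4)/9 - 5*sqrt(16 - a^2)/9


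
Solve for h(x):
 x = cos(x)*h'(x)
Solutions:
 h(x) = C1 + Integral(x/cos(x), x)


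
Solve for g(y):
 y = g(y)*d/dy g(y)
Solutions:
 g(y) = -sqrt(C1 + y^2)
 g(y) = sqrt(C1 + y^2)


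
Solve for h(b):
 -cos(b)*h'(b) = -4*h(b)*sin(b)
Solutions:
 h(b) = C1/cos(b)^4


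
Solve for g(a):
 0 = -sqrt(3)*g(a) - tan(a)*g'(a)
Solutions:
 g(a) = C1/sin(a)^(sqrt(3))


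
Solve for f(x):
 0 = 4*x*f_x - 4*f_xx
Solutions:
 f(x) = C1 + C2*erfi(sqrt(2)*x/2)


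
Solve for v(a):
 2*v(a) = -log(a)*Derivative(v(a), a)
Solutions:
 v(a) = C1*exp(-2*li(a))


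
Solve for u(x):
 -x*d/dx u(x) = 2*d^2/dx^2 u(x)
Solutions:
 u(x) = C1 + C2*erf(x/2)
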